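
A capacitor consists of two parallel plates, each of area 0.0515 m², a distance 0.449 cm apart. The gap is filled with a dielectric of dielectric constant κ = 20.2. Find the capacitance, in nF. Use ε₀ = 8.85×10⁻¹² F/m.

C ≈ 2.05 nF

C = κε₀A/d = 20.2 × 8.85×10⁻¹² × 5.15×10⁻² / 4.49×10⁻³ = 2.05×10⁻⁹ F.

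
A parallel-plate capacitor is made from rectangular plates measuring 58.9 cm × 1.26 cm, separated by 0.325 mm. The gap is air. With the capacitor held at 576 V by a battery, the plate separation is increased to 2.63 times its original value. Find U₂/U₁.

Battery connected ⇒ V is held fixed.
C₂ = 0.380 C₁ and U = ½CV², so U₂/U₁ = C₂/C₁ = 0.380.

U₂/U₁ ≈ 0.380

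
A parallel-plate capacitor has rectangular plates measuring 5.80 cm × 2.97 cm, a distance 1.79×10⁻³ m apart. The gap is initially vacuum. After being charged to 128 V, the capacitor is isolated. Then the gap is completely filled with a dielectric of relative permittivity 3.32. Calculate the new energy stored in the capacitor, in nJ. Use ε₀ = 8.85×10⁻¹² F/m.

U ≈ 21.0 nJ

A = 5.80 × 2.97 cm² = 1.72×10⁻³ m².
Initially C₁ = ε₀A/d = 8.85×10⁻¹² × 1.72×10⁻³ / 1.79×10⁻³ = 8.52×10⁻¹² F.
U₁ = 6.98×10⁻⁸ J.
Isolated ⇒ Q is held fixed. C₂ = 3.32 C₁ and U = Q²/(2C), so U₂/U₁ = C₁/C₂ = 0.301.
U₂ = 0.301 × 6.98×10⁻⁸ = 2.10×10⁻⁸ J.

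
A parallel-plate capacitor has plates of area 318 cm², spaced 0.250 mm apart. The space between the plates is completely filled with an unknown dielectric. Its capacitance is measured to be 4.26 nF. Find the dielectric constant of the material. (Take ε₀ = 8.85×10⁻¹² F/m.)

3.78

A = 318 cm² = 3.18×10⁻² m².
κ = Cd/(ε₀A) = 4.26×10⁻⁹ × 2.50×10⁻⁴ / (8.85×10⁻¹² × 3.18×10⁻²) = 3.78.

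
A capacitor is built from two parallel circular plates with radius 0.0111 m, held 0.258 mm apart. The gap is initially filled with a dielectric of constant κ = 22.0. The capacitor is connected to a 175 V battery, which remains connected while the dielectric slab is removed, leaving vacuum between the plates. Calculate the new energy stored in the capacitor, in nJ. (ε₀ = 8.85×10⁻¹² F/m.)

A = π(0.0111 m)² = 3.87×10⁻⁴ m².
Initially C₁ = κε₀A/d = 22.0 × 8.85×10⁻¹² × 3.87×10⁻⁴ / 2.58×10⁻⁴ = 2.92×10⁻¹⁰ F.
U₁ = 4.47×10⁻⁶ J.
Battery connected ⇒ V is held fixed. C₂ = 0.0455 C₁ and U = ½CV², so U₂/U₁ = C₂/C₁ = 0.0455.
U₂ = 0.0455 × 4.47×10⁻⁶ = 2.03×10⁻⁷ J.

U ≈ 203 nJ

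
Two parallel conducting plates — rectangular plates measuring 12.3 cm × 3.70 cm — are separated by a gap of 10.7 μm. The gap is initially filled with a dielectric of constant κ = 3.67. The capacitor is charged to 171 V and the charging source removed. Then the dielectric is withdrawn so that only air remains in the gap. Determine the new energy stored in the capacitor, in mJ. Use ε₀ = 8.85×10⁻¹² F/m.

A = 12.3 × 3.70 cm² = 4.55×10⁻³ m².
Initially C₁ = κε₀A/d = 3.67 × 8.85×10⁻¹² × 4.55×10⁻³ / 1.07×10⁻⁵ = 1.38×10⁻⁸ F.
U₁ = 2.02×10⁻⁴ J.
Isolated ⇒ Q is held fixed. C₂ = 0.272 C₁ and U = Q²/(2C), so U₂/U₁ = C₁/C₂ = 3.67.
U₂ = 3.67 × 2.02×10⁻⁴ = 7.41×10⁻⁴ J.

0.741 mJ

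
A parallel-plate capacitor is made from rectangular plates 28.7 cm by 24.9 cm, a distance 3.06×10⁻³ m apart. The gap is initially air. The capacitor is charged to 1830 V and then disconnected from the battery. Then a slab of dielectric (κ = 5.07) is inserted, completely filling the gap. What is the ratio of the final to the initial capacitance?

C₂/C₁ ≈ 5.07

C = κε₀A/d scales with κ, so C₂/C₁ = κ = 5.07.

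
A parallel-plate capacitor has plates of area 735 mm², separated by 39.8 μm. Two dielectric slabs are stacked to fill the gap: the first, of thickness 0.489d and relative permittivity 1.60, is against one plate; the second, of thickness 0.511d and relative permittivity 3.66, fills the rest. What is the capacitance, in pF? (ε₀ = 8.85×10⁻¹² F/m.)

367 pF

A = 735 mm² = 7.35×10⁻⁴ m².
Stacked slabs ⇒ two capacitors in series, each with the full plate area.
C₁ = κ₁ε₀A/d₁ = 1.60 × 8.85×10⁻¹² × 7.35×10⁻⁴ / 1.95×10⁻⁵ = 5.35×10⁻¹⁰ F.
C₂ = κ₂ε₀A/d₂ = 3.66 × 8.85×10⁻¹² × 7.35×10⁻⁴ / 2.03×10⁻⁵ = 1.17×10⁻⁹ F.
C = (1/C₁ + 1/C₂)⁻¹ = 3.67×10⁻¹⁰ F.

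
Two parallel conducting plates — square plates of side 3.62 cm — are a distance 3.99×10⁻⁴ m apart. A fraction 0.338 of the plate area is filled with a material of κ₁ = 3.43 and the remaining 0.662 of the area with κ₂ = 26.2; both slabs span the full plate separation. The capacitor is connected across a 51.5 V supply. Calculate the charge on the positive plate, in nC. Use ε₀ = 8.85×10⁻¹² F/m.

27.7 nC

A = (3.62 cm)² = 1.31×10⁻³ m².
Side-by-side slabs ⇒ two capacitors in parallel, each spanning the full gap.
C₁ = κ₁ε₀A₁/d = 3.43 × 8.85×10⁻¹² × 4.43×10⁻⁴ / 3.99×10⁻⁴ = 3.37×10⁻¹¹ F.
C₂ = κ₂ε₀A₂/d = 26.2 × 8.85×10⁻¹² × 8.68×10⁻⁴ / 3.99×10⁻⁴ = 5.04×10⁻¹⁰ F.
C = C₁ + C₂ = 5.38×10⁻¹⁰ F.
Q = CV = 5.38×10⁻¹⁰ × 51.5 = 2.77×10⁻⁸ C.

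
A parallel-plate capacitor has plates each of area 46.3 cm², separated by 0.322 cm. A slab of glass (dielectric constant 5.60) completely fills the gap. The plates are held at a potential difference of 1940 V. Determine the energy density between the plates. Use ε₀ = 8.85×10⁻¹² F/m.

E = V/d = 1940 / 3.22×10⁻³ = 6.02×10⁵ V/m.
u = ½κε₀E² = ½ × 5.60 × 8.85×10⁻¹² × (6.02×10⁵)² = 8.99 J/m³.

8.99 J/m³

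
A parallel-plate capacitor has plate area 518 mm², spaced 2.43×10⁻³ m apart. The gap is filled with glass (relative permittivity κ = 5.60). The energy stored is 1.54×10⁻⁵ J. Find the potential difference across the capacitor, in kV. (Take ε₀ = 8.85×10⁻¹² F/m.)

1.71 kV

A = 518 mm² = 5.18×10⁻⁴ m².
C = κε₀A/d = 5.60 × 8.85×10⁻¹² × 5.18×10⁻⁴ / 2.43×10⁻³ = 1.06×10⁻¹¹ F.
V = √(2U/C) = √(2 × 1.54×10⁻⁵ / 1.06×10⁻¹¹) = 1.71×10³ V.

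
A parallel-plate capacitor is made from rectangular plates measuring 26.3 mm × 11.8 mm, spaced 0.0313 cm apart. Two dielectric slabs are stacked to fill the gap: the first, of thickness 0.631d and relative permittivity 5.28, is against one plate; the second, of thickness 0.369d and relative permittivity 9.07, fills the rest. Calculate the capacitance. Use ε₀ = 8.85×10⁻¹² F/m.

54.8 pF

A = 26.3 × 11.8 mm² = 3.10×10⁻⁴ m².
Stacked slabs ⇒ two capacitors in series, each with the full plate area.
C₁ = κ₁ε₀A/d₁ = 5.28 × 8.85×10⁻¹² × 3.10×10⁻⁴ / 1.98×10⁻⁴ = 7.34×10⁻¹¹ F.
C₂ = κ₂ε₀A/d₂ = 9.07 × 8.85×10⁻¹² × 3.10×10⁻⁴ / 1.15×10⁻⁴ = 2.16×10⁻¹⁰ F.
C = (1/C₁ + 1/C₂)⁻¹ = 5.48×10⁻¹¹ F.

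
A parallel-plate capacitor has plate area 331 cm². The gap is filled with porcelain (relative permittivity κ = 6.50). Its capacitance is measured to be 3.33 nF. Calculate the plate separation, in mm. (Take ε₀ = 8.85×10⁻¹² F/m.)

d ≈ 0.572 mm

A = 331 cm² = 3.31×10⁻² m².
d = κε₀A/C = 6.50 × 8.85×10⁻¹² × 3.31×10⁻² / 3.33×10⁻⁹ = 5.72×10⁻⁴ m.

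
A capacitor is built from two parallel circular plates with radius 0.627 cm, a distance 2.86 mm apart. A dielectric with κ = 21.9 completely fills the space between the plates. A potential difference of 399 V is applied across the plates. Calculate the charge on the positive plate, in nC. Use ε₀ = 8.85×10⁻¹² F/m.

A = π(0.627 cm)² = 1.24×10⁻⁴ m².
C = κε₀A/d = 21.9 × 8.85×10⁻¹² × 1.24×10⁻⁴ / 2.86×10⁻³ = 8.37×10⁻¹² F.
Q = CV = 8.37×10⁻¹² × 399 = 3.34×10⁻⁹ C.

3.34 nC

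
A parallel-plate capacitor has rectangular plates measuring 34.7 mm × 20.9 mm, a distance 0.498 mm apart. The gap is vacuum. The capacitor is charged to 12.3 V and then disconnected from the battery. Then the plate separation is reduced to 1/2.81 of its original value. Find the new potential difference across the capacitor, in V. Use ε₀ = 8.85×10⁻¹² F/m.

A = 34.7 × 20.9 mm² = 7.25×10⁻⁴ m².
Initially C₁ = ε₀A/d = 8.85×10⁻¹² × 7.25×10⁻⁴ / 4.98×10⁻⁴ = 1.29×10⁻¹¹ F.
V₁ = 12.3 V.
Isolated ⇒ Q is held fixed. C₂ = 2.81 C₁ and V = Q/C, so V₂/V₁ = C₁/C₂ = 0.356.
V₂ = 0.356 × 12.3 = 4.38 V.

V ≈ 4.38 V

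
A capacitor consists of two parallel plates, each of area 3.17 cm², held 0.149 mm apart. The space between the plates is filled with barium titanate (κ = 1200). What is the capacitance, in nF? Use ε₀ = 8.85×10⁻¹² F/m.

A = 3.17 cm² = 3.17×10⁻⁴ m².
C = κε₀A/d = 1200 × 8.85×10⁻¹² × 3.17×10⁻⁴ / 1.49×10⁻⁴ = 2.26×10⁻⁸ F.

22.6 nF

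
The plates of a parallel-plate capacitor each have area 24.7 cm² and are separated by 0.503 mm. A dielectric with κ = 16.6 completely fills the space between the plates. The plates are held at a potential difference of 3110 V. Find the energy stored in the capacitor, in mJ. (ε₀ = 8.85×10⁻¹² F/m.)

A = 24.7 cm² = 2.47×10⁻³ m².
C = κε₀A/d = 16.6 × 8.85×10⁻¹² × 2.47×10⁻³ / 5.03×10⁻⁴ = 7.21×10⁻¹⁰ F.
U = ½CV² = ½ × 7.21×10⁻¹⁰ × (3110)² = 3.49×10⁻³ J.

U ≈ 3.49 mJ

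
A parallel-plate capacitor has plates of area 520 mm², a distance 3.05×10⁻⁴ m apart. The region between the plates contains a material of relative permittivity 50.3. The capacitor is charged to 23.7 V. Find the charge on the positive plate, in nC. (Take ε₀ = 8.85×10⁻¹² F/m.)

A = 520 mm² = 5.20×10⁻⁴ m².
C = κε₀A/d = 50.3 × 8.85×10⁻¹² × 5.20×10⁻⁴ / 3.05×10⁻⁴ = 7.59×10⁻¹⁰ F.
Q = CV = 7.59×10⁻¹⁰ × 23.7 = 1.80×10⁻⁸ C.

Q ≈ 18.0 nC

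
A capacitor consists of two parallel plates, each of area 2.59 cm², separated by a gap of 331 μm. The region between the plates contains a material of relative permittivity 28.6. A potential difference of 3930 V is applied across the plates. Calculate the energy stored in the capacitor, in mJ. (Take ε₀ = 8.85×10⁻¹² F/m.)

A = 2.59 cm² = 2.59×10⁻⁴ m².
C = κε₀A/d = 28.6 × 8.85×10⁻¹² × 2.59×10⁻⁴ / 3.31×10⁻⁴ = 1.98×10⁻¹⁰ F.
U = ½CV² = ½ × 1.98×10⁻¹⁰ × (3930)² = 1.53×10⁻³ J.

U ≈ 1.53 mJ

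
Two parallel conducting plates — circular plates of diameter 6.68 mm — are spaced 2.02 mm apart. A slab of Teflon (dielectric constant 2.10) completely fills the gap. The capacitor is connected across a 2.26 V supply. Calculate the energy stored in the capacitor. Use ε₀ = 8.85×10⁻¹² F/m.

U ≈ 0.823 pJ

A = π(6.68/2 mm)² = 3.50×10⁻⁵ m².
C = κε₀A/d = 2.10 × 8.85×10⁻¹² × 3.50×10⁻⁵ / 2.02×10⁻³ = 3.22×10⁻¹³ F.
U = ½CV² = ½ × 3.22×10⁻¹³ × (2.26)² = 8.23×10⁻¹³ J.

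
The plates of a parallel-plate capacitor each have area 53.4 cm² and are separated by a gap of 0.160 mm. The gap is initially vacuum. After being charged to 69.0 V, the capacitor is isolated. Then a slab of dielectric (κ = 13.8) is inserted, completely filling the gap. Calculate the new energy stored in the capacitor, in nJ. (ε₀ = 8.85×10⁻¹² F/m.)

U ≈ 51.0 nJ

A = 53.4 cm² = 5.34×10⁻³ m².
Initially C₁ = ε₀A/d = 8.85×10⁻¹² × 5.34×10⁻³ / 1.60×10⁻⁴ = 2.95×10⁻¹⁰ F.
U₁ = 7.03×10⁻⁷ J.
Isolated ⇒ Q is held fixed. C₂ = 13.8 C₁ and U = Q²/(2C), so U₂/U₁ = C₁/C₂ = 0.0725.
U₂ = 0.0725 × 7.03×10⁻⁷ = 5.10×10⁻⁸ J.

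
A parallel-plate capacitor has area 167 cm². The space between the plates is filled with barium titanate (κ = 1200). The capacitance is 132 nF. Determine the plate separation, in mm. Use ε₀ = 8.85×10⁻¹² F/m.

A = 167 cm² = 1.67×10⁻² m².
d = κε₀A/C = 1200 × 8.85×10⁻¹² × 1.67×10⁻² / 1.32×10⁻⁷ = 1.34×10⁻³ m.

d ≈ 1.34 mm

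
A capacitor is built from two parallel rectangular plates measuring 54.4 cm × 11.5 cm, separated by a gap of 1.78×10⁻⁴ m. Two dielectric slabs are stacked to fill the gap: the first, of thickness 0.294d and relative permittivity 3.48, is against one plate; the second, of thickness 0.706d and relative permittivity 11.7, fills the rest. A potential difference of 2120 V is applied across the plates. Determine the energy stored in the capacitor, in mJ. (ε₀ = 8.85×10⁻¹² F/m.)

A = 54.4 × 11.5 cm² = 6.26×10⁻² m².
Stacked slabs ⇒ two capacitors in series, each with the full plate area.
C₁ = κ₁ε₀A/d₁ = 3.48 × 8.85×10⁻¹² × 6.26×10⁻² / 5.23×10⁻⁵ = 3.68×10⁻⁸ F.
C₂ = κ₂ε₀A/d₂ = 11.7 × 8.85×10⁻¹² × 6.26×10⁻² / 1.26×10⁻⁴ = 5.15×10⁻⁸ F.
C = (1/C₁ + 1/C₂)⁻¹ = 2.15×10⁻⁸ F.
U = ½CV² = ½ × 2.15×10⁻⁸ × (2120)² = 4.83×10⁻² J.

48.3 mJ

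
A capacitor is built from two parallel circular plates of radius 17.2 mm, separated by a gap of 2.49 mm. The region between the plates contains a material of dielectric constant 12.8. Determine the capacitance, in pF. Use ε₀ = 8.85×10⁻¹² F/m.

42.3 pF

A = π(17.2 mm)² = 9.29×10⁻⁴ m².
C = κε₀A/d = 12.8 × 8.85×10⁻¹² × 9.29×10⁻⁴ / 2.49×10⁻³ = 4.23×10⁻¹¹ F.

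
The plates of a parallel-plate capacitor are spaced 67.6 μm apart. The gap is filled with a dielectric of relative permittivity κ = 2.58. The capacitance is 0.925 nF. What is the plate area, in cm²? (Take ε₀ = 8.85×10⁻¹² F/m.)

27.4 cm²

A = Cd/(κε₀) = 9.25×10⁻¹⁰ × 6.76×10⁻⁵ / (2.58 × 8.85×10⁻¹²) = 2.74×10⁻³ m².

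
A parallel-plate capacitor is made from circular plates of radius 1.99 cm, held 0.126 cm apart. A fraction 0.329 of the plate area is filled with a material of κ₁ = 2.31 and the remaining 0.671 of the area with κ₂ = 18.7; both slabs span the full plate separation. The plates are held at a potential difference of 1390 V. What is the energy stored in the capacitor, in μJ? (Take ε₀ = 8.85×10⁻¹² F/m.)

U ≈ 112 μJ

A = π(1.99 cm)² = 1.24×10⁻³ m².
Side-by-side slabs ⇒ two capacitors in parallel, each spanning the full gap.
C₁ = κ₁ε₀A₁/d = 2.31 × 8.85×10⁻¹² × 4.09×10⁻⁴ / 1.26×10⁻³ = 6.64×10⁻¹² F.
C₂ = κ₂ε₀A₂/d = 18.7 × 8.85×10⁻¹² × 8.35×10⁻⁴ / 1.26×10⁻³ = 1.10×10⁻¹⁰ F.
C = C₁ + C₂ = 1.16×10⁻¹⁰ F.
U = ½CV² = ½ × 1.16×10⁻¹⁰ × (1390)² = 1.12×10⁻⁴ J.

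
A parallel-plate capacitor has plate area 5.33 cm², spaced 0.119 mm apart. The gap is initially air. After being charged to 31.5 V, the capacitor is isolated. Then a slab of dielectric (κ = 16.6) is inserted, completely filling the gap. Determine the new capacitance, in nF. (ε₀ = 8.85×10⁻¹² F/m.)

C ≈ 0.658 nF

A = 5.33 cm² = 5.33×10⁻⁴ m².
Initially C₁ = ε₀A/d = 8.85×10⁻¹² × 5.33×10⁻⁴ / 1.19×10⁻⁴ = 3.96×10⁻¹¹ F.
C = κε₀A/d scales with κ, so C₂/C₁ = κ = 16.6.
C₂ = 16.6 × 3.96×10⁻¹¹ = 6.58×10⁻¹⁰ F.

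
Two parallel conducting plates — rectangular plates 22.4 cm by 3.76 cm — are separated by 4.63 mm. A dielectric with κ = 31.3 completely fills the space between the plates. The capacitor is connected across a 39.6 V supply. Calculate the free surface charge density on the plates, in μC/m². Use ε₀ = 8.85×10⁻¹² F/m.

A = 22.4 × 3.76 cm² = 8.42×10⁻³ m².
C = κε₀A/d = 31.3 × 8.85×10⁻¹² × 8.42×10⁻³ / 4.63×10⁻³ = 5.04×10⁻¹⁰ F.
σ = Q/A = CV/A = 5.04×10⁻¹⁰ × 39.6 / 8.42×10⁻³ = 2.37×10⁻⁶ C/m².

2.37 μC/m²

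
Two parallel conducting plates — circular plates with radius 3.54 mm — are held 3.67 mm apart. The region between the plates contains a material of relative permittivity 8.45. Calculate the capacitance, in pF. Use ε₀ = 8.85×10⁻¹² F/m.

C ≈ 0.802 pF

A = π(3.54 mm)² = 3.94×10⁻⁵ m².
C = κε₀A/d = 8.45 × 8.85×10⁻¹² × 3.94×10⁻⁵ / 3.67×10⁻³ = 8.02×10⁻¹³ F.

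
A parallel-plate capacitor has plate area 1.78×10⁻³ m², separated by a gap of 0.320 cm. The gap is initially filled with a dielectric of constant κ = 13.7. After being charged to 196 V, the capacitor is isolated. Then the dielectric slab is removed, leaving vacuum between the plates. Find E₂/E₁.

Isolated ⇒ Q is held fixed.
V₂ = Q/C₂ = V₁/0.0730; E = V/d, so E₂/E₁ = (V₂/V₁)(d₁/d₂) = 13.7.

13.7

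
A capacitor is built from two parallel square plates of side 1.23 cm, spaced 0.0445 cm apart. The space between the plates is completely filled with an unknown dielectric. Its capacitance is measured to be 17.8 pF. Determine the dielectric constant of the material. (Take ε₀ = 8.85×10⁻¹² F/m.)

κ ≈ 5.92

A = (1.23 cm)² = 1.51×10⁻⁴ m².
κ = Cd/(ε₀A) = 1.78×10⁻¹¹ × 4.45×10⁻⁴ / (8.85×10⁻¹² × 1.51×10⁻⁴) = 5.92.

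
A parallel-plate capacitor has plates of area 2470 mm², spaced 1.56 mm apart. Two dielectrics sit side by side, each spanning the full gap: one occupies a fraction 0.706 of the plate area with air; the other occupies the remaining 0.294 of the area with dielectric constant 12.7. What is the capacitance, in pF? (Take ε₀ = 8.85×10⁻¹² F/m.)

A = 2470 mm² = 2.47×10⁻³ m².
Side-by-side slabs ⇒ two capacitors in parallel, each spanning the full gap.
C₁ = κ₁ε₀A₁/d = 1.00 × 8.85×10⁻¹² × 1.74×10⁻³ / 1.56×10⁻³ = 9.89×10⁻¹² F.
C₂ = κ₂ε₀A₂/d = 12.7 × 8.85×10⁻¹² × 7.26×10⁻⁴ / 1.56×10⁻³ = 5.23×10⁻¹¹ F.
C = C₁ + C₂ = 6.22×10⁻¹¹ F.

C ≈ 62.2 pF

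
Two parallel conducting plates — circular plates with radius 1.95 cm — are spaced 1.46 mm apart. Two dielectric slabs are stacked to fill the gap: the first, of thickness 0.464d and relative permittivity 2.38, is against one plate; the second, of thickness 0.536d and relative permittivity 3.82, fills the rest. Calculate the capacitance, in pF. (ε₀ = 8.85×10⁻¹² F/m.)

A = π(1.95 cm)² = 1.19×10⁻³ m².
Stacked slabs ⇒ two capacitors in series, each with the full plate area.
C₁ = κ₁ε₀A/d₁ = 2.38 × 8.85×10⁻¹² × 1.19×10⁻³ / 6.77×10⁻⁴ = 3.71×10⁻¹¹ F.
C₂ = κ₂ε₀A/d₂ = 3.82 × 8.85×10⁻¹² × 1.19×10⁻³ / 7.83×10⁻⁴ = 5.16×10⁻¹¹ F.
C = (1/C₁ + 1/C₂)⁻¹ = 2.16×10⁻¹¹ F.

21.6 pF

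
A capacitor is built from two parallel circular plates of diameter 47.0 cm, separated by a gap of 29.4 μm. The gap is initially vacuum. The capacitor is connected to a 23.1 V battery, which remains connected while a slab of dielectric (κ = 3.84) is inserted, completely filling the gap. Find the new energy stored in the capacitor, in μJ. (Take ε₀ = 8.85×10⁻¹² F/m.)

A = π(47.0/2 cm)² = 0.173 m².
Initially C₁ = ε₀A/d = 8.85×10⁻¹² × 0.173 / 2.94×10⁻⁵ = 5.22×10⁻⁸ F.
U₁ = 1.39×10⁻⁵ J.
Battery connected ⇒ V is held fixed. C₂ = 3.84 C₁ and U = ½CV², so U₂/U₁ = C₂/C₁ = 3.84.
U₂ = 3.84 × 1.39×10⁻⁵ = 5.35×10⁻⁵ J.

53.5 μJ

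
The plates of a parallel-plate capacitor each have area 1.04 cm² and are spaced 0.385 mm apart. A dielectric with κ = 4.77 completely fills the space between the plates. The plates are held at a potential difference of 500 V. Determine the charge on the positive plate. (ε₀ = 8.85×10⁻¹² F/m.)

Q ≈ 5.70 nC

A = 1.04 cm² = 1.04×10⁻⁴ m².
C = κε₀A/d = 4.77 × 8.85×10⁻¹² × 1.04×10⁻⁴ / 3.85×10⁻⁴ = 1.14×10⁻¹¹ F.
Q = CV = 1.14×10⁻¹¹ × 500 = 5.70×10⁻⁹ C.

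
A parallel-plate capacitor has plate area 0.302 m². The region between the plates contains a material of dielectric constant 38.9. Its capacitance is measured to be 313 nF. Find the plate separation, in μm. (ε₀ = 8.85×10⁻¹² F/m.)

d = κε₀A/C = 38.9 × 8.85×10⁻¹² × 0.302 / 3.13×10⁻⁷ = 3.32×10⁻⁴ m.

d ≈ 332 μm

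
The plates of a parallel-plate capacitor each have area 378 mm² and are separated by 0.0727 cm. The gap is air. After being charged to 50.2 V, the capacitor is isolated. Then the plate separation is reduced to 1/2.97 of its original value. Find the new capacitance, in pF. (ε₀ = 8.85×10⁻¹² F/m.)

A = 378 mm² = 3.78×10⁻⁴ m².
Initially C₁ = ε₀A/d = 8.85×10⁻¹² × 3.78×10⁻⁴ / 7.27×10⁻⁴ = 4.60×10⁻¹² F.
C = ε₀A/d scales as 1/d, so C₂/C₁ = d₁/d₂ = 2.97.
C₂ = 2.97 × 4.60×10⁻¹² = 1.37×10⁻¹¹ F.

C ≈ 13.7 pF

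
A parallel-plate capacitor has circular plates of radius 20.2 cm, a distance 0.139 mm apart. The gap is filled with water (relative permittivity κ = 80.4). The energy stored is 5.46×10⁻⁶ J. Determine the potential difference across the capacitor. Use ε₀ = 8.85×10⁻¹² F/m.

A = π(20.2 cm)² = 0.128 m².
C = κε₀A/d = 80.4 × 8.85×10⁻¹² × 0.128 / 1.39×10⁻⁴ = 6.56×10⁻⁷ F.
V = √(2U/C) = √(2 × 5.46×10⁻⁶ / 6.56×10⁻⁷) = 4.08 V.

V ≈ 4.08 V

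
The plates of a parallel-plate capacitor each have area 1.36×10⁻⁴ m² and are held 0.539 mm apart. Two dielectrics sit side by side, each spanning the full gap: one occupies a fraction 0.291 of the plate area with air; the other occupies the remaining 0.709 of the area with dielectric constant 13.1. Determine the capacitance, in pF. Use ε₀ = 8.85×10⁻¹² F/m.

C ≈ 21.4 pF

Side-by-side slabs ⇒ two capacitors in parallel, each spanning the full gap.
C₁ = κ₁ε₀A₁/d = 1.00 × 8.85×10⁻¹² × 3.96×10⁻⁵ / 5.39×10⁻⁴ = 6.50×10⁻¹³ F.
C₂ = κ₂ε₀A₂/d = 13.1 × 8.85×10⁻¹² × 9.64×10⁻⁵ / 5.39×10⁻⁴ = 2.07×10⁻¹¹ F.
C = C₁ + C₂ = 2.14×10⁻¹¹ F.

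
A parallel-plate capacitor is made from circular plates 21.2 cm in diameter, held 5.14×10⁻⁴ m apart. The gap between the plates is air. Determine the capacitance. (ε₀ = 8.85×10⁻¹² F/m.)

A = π(21.2/2 cm)² = 3.53×10⁻² m².
C = ε₀A/d = 8.85×10⁻¹² × 3.53×10⁻² / 5.14×10⁻⁴ = 6.08×10⁻¹⁰ F.

C ≈ 0.608 nF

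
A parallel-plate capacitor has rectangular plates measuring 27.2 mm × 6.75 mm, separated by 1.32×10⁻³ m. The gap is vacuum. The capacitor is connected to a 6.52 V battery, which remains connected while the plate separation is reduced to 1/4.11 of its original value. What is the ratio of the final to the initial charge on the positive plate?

Q₂/Q₁ ≈ 4.11

Battery connected ⇒ V is held fixed.
C₂ = 4.11 C₁ and Q = CV, so Q₂/Q₁ = C₂/C₁ = 4.11.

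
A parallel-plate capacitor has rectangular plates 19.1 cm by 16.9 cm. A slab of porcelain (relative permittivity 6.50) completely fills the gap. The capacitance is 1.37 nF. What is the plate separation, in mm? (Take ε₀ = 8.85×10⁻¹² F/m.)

A = 19.1 × 16.9 cm² = 3.23×10⁻² m².
d = κε₀A/C = 6.50 × 8.85×10⁻¹² × 3.23×10⁻² / 1.37×10⁻⁹ = 1.36×10⁻³ m.

d ≈ 1.36 mm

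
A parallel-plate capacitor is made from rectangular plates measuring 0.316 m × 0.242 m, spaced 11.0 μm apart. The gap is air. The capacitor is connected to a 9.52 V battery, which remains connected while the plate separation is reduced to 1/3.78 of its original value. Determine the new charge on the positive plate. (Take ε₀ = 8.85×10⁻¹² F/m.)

2.21 μC

A = 0.316 × 0.242 m² = 7.65×10⁻² m².
Initially C₁ = ε₀A/d = 8.85×10⁻¹² × 7.65×10⁻² / 1.10×10⁻⁵ = 6.15×10⁻⁸ F.
Q₁ = 5.86×10⁻⁷ C.
Battery connected ⇒ V is held fixed. C₂ = 3.78 C₁ and Q = CV, so Q₂/Q₁ = C₂/C₁ = 3.78.
Q₂ = 3.78 × 5.86×10⁻⁷ = 2.21×10⁻⁶ C.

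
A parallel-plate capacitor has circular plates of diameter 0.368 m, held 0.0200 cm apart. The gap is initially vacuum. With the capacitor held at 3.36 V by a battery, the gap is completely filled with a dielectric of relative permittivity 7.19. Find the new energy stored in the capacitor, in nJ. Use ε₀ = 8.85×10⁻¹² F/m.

A = π(0.368/2 m)² = 0.106 m².
Initially C₁ = ε₀A/d = 8.85×10⁻¹² × 0.106 / 2.00×10⁻⁴ = 4.71×10⁻⁹ F.
U₁ = 2.66×10⁻⁸ J.
Battery connected ⇒ V is held fixed. C₂ = 7.19 C₁ and U = ½CV², so U₂/U₁ = C₂/C₁ = 7.19.
U₂ = 7.19 × 2.66×10⁻⁸ = 1.91×10⁻⁷ J.

U ≈ 191 nJ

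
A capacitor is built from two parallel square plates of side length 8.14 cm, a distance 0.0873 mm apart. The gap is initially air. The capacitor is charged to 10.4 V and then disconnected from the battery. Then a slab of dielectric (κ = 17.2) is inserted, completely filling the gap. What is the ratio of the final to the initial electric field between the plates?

Isolated ⇒ Q is held fixed.
V₂ = Q/C₂ = V₁/17.2; E = V/d, so E₂/E₁ = (V₂/V₁)(d₁/d₂) = 0.0581.

E₂/E₁ ≈ 0.0581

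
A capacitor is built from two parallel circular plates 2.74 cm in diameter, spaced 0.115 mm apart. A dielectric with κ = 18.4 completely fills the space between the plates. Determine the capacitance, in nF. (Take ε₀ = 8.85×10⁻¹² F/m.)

A = π(2.74/2 cm)² = 5.90×10⁻⁴ m².
C = κε₀A/d = 18.4 × 8.85×10⁻¹² × 5.90×10⁻⁴ / 1.15×10⁻⁴ = 8.35×10⁻¹⁰ F.

C ≈ 0.835 nF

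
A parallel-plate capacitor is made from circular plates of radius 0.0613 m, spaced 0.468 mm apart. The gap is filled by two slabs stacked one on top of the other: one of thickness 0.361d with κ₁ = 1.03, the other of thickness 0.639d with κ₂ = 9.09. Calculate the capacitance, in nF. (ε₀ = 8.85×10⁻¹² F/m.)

A = π(0.0613 m)² = 1.18×10⁻² m².
Stacked slabs ⇒ two capacitors in series, each with the full plate area.
C₁ = κ₁ε₀A/d₁ = 1.03 × 8.85×10⁻¹² × 1.18×10⁻² / 1.69×10⁻⁴ = 6.37×10⁻¹⁰ F.
C₂ = κ₂ε₀A/d₂ = 9.09 × 8.85×10⁻¹² × 1.18×10⁻² / 2.99×10⁻⁴ = 3.18×10⁻⁹ F.
C = (1/C₁ + 1/C₂)⁻¹ = 5.31×10⁻¹⁰ F.

0.531 nF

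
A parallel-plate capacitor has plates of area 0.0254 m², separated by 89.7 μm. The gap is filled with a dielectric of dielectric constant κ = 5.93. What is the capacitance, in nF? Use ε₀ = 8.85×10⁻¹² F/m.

14.9 nF

C = κε₀A/d = 5.93 × 8.85×10⁻¹² × 2.54×10⁻² / 8.97×10⁻⁵ = 1.49×10⁻⁸ F.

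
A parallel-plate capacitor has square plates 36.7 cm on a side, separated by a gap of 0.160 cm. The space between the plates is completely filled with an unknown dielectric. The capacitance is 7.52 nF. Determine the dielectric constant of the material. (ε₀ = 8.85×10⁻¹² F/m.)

κ ≈ 10.1

A = (36.7 cm)² = 0.135 m².
κ = Cd/(ε₀A) = 7.52×10⁻⁹ × 1.60×10⁻³ / (8.85×10⁻¹² × 0.135) = 10.1.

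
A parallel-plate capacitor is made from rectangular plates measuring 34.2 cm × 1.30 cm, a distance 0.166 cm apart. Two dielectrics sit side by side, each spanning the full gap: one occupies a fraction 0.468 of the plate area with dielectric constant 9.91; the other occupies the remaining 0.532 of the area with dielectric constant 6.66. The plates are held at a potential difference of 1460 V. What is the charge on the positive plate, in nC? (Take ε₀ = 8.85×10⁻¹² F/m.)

A = 34.2 × 1.30 cm² = 4.45×10⁻³ m².
Side-by-side slabs ⇒ two capacitors in parallel, each spanning the full gap.
C₁ = κ₁ε₀A₁/d = 9.91 × 8.85×10⁻¹² × 2.08×10⁻³ / 1.66×10⁻³ = 1.10×10⁻¹⁰ F.
C₂ = κ₂ε₀A₂/d = 6.66 × 8.85×10⁻¹² × 2.37×10⁻³ / 1.66×10⁻³ = 8.40×10⁻¹¹ F.
C = C₁ + C₂ = 1.94×10⁻¹⁰ F.
Q = CV = 1.94×10⁻¹⁰ × 1460 = 2.83×10⁻⁷ C.

Q ≈ 283 nC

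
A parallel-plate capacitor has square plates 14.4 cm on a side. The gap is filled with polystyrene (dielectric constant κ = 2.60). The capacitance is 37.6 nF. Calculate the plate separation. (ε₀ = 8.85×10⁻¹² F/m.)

12.7 μm

A = (14.4 cm)² = 2.07×10⁻² m².
d = κε₀A/C = 2.60 × 8.85×10⁻¹² × 2.07×10⁻² / 3.76×10⁻⁸ = 1.27×10⁻⁵ m.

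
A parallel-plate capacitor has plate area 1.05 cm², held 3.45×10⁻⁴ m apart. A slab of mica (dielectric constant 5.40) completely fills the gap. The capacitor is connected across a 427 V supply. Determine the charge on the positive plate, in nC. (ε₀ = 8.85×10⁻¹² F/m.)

Q ≈ 6.21 nC

A = 1.05 cm² = 1.05×10⁻⁴ m².
C = κε₀A/d = 5.40 × 8.85×10⁻¹² × 1.05×10⁻⁴ / 3.45×10⁻⁴ = 1.45×10⁻¹¹ F.
Q = CV = 1.45×10⁻¹¹ × 427 = 6.21×10⁻⁹ C.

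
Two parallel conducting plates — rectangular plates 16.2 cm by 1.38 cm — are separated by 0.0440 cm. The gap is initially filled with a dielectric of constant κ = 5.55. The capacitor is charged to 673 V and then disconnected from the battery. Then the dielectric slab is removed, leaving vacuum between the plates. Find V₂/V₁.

V₂/V₁ ≈ 5.55

Isolated ⇒ Q is held fixed.
C₂ = 0.180 C₁ and V = Q/C, so V₂/V₁ = C₁/C₂ = 5.55.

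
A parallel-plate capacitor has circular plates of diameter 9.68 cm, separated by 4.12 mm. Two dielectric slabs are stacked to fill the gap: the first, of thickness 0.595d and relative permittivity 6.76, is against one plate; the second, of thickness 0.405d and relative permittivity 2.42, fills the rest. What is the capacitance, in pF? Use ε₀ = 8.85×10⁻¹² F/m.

C ≈ 61.9 pF

A = π(9.68/2 cm)² = 7.36×10⁻³ m².
Stacked slabs ⇒ two capacitors in series, each with the full plate area.
C₁ = κ₁ε₀A/d₁ = 6.76 × 8.85×10⁻¹² × 7.36×10⁻³ / 2.45×10⁻³ = 1.80×10⁻¹⁰ F.
C₂ = κ₂ε₀A/d₂ = 2.42 × 8.85×10⁻¹² × 7.36×10⁻³ / 1.67×10⁻³ = 9.45×10⁻¹¹ F.
C = (1/C₁ + 1/C₂)⁻¹ = 6.19×10⁻¹¹ F.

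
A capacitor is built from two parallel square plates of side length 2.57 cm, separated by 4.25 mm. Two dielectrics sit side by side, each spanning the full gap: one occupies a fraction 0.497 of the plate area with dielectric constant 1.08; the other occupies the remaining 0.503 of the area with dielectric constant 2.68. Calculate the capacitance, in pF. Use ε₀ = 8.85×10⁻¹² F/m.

2.59 pF

A = (2.57 cm)² = 6.60×10⁻⁴ m².
Side-by-side slabs ⇒ two capacitors in parallel, each spanning the full gap.
C₁ = κ₁ε₀A₁/d = 1.08 × 8.85×10⁻¹² × 3.28×10⁻⁴ / 4.25×10⁻³ = 7.38×10⁻¹³ F.
C₂ = κ₂ε₀A₂/d = 2.68 × 8.85×10⁻¹² × 3.32×10⁻⁴ / 4.25×10⁻³ = 1.85×10⁻¹² F.
C = C₁ + C₂ = 2.59×10⁻¹² F.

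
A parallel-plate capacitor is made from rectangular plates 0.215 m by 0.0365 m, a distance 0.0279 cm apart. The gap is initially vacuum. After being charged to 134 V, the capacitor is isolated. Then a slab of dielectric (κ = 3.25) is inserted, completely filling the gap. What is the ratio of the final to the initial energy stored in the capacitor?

Isolated ⇒ Q is held fixed.
C₂ = 3.25 C₁ and U = Q²/(2C), so U₂/U₁ = C₁/C₂ = 0.308.

0.308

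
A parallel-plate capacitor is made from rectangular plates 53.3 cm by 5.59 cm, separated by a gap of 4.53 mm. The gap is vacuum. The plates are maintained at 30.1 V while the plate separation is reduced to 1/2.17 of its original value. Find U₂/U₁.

Battery connected ⇒ V is held fixed.
C₂ = 2.17 C₁ and U = ½CV², so U₂/U₁ = C₂/C₁ = 2.17.

2.17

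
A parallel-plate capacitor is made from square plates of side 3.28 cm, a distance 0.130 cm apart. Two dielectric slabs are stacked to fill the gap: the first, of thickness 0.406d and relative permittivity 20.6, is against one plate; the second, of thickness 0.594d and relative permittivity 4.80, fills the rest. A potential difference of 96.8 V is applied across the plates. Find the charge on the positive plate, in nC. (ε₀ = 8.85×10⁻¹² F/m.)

4.94 nC

A = (3.28 cm)² = 1.08×10⁻³ m².
Stacked slabs ⇒ two capacitors in series, each with the full plate area.
C₁ = κ₁ε₀A/d₁ = 20.6 × 8.85×10⁻¹² × 1.08×10⁻³ / 5.28×10⁻⁴ = 3.72×10⁻¹⁰ F.
C₂ = κ₂ε₀A/d₂ = 4.80 × 8.85×10⁻¹² × 1.08×10⁻³ / 7.72×10⁻⁴ = 5.92×10⁻¹¹ F.
C = (1/C₁ + 1/C₂)⁻¹ = 5.11×10⁻¹¹ F.
Q = CV = 5.11×10⁻¹¹ × 96.8 = 4.94×10⁻⁹ C.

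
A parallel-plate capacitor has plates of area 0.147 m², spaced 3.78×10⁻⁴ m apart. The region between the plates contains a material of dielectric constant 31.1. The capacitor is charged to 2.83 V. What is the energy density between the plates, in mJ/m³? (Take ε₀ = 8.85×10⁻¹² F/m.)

u ≈ 7.71 mJ/m³

E = V/d = 2.83 / 3.78×10⁻⁴ = 7.49×10³ V/m.
u = ½κε₀E² = ½ × 31.1 × 8.85×10⁻¹² × (7.49×10³)² = 7.71×10⁻³ J/m³.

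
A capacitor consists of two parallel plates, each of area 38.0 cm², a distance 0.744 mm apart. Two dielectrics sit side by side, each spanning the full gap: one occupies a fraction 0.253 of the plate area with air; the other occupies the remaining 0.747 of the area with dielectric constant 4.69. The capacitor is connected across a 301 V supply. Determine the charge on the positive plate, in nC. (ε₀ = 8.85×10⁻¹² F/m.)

A = 38.0 cm² = 3.80×10⁻³ m².
Side-by-side slabs ⇒ two capacitors in parallel, each spanning the full gap.
C₁ = κ₁ε₀A₁/d = 1.00 × 8.85×10⁻¹² × 9.61×10⁻⁴ / 7.44×10⁻⁴ = 1.14×10⁻¹¹ F.
C₂ = κ₂ε₀A₂/d = 4.69 × 8.85×10⁻¹² × 2.84×10⁻³ / 7.44×10⁻⁴ = 1.58×10⁻¹⁰ F.
C = C₁ + C₂ = 1.70×10⁻¹⁰ F.
Q = CV = 1.70×10⁻¹⁰ × 301 = 5.11×10⁻⁸ C.

Q ≈ 51.1 nC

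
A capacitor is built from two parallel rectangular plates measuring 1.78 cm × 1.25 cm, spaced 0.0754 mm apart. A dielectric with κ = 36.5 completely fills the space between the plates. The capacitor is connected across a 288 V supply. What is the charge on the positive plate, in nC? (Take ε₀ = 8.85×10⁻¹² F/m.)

Q ≈ 275 nC

A = 1.78 × 1.25 cm² = 2.23×10⁻⁴ m².
C = κε₀A/d = 36.5 × 8.85×10⁻¹² × 2.23×10⁻⁴ / 7.54×10⁻⁵ = 9.53×10⁻¹⁰ F.
Q = CV = 9.53×10⁻¹⁰ × 288 = 2.75×10⁻⁷ C.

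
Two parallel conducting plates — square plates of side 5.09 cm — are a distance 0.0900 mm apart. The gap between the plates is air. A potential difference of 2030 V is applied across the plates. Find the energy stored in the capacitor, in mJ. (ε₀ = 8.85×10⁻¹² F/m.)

U ≈ 0.525 mJ

A = (5.09 cm)² = 2.59×10⁻³ m².
C = ε₀A/d = 8.85×10⁻¹² × 2.59×10⁻³ / 9.00×10⁻⁵ = 2.55×10⁻¹⁰ F.
U = ½CV² = ½ × 2.55×10⁻¹⁰ × (2030)² = 5.25×10⁻⁴ J.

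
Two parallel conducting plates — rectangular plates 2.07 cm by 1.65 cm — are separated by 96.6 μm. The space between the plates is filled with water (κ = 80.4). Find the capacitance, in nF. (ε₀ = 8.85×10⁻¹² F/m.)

2.52 nF

A = 2.07 × 1.65 cm² = 3.42×10⁻⁴ m².
C = κε₀A/d = 80.4 × 8.85×10⁻¹² × 3.42×10⁻⁴ / 9.66×10⁻⁵ = 2.52×10⁻⁹ F.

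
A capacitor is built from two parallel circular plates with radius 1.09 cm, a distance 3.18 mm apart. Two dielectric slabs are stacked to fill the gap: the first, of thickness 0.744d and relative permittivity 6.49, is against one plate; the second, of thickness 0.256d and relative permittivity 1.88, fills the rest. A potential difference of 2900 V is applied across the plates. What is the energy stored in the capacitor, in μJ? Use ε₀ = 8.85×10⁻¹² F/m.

U ≈ 17.4 μJ

A = π(1.09 cm)² = 3.73×10⁻⁴ m².
Stacked slabs ⇒ two capacitors in series, each with the full plate area.
C₁ = κ₁ε₀A/d₁ = 6.49 × 8.85×10⁻¹² × 3.73×10⁻⁴ / 2.37×10⁻³ = 9.06×10⁻¹² F.
C₂ = κ₂ε₀A/d₂ = 1.88 × 8.85×10⁻¹² × 3.73×10⁻⁴ / 8.14×10⁻⁴ = 7.63×10⁻¹² F.
C = (1/C₁ + 1/C₂)⁻¹ = 4.14×10⁻¹² F.
U = ½CV² = ½ × 4.14×10⁻¹² × (2900)² = 1.74×10⁻⁵ J.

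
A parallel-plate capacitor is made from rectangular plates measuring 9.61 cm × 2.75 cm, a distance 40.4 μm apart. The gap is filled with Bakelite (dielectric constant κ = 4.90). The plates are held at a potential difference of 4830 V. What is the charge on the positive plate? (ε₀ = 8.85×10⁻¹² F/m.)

A = 9.61 × 2.75 cm² = 2.64×10⁻³ m².
C = κε₀A/d = 4.90 × 8.85×10⁻¹² × 2.64×10⁻³ / 4.04×10⁻⁵ = 2.84×10⁻⁹ F.
Q = CV = 2.84×10⁻⁹ × 4830 = 1.37×10⁻⁵ C.

13.7 μC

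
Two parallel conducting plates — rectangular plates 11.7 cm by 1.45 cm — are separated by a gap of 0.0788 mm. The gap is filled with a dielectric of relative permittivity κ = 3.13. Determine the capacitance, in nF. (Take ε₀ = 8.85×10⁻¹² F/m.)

A = 11.7 × 1.45 cm² = 1.70×10⁻³ m².
C = κε₀A/d = 3.13 × 8.85×10⁻¹² × 1.70×10⁻³ / 7.88×10⁻⁵ = 5.96×10⁻¹⁰ F.

0.596 nF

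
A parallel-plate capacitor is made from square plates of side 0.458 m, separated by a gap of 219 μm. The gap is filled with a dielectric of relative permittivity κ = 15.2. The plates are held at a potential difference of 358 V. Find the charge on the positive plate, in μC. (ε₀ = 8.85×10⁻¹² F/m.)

A = (0.458 m)² = 0.210 m².
C = κε₀A/d = 15.2 × 8.85×10⁻¹² × 0.210 / 2.19×10⁻⁴ = 1.29×10⁻⁷ F.
Q = CV = 1.29×10⁻⁷ × 358 = 4.61×10⁻⁵ C.

46.1 μC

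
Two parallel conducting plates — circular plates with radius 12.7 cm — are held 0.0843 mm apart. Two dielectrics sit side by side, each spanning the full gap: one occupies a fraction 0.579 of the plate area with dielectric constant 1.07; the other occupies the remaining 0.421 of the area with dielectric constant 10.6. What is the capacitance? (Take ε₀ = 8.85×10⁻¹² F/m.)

A = π(12.7 cm)² = 5.07×10⁻² m².
Side-by-side slabs ⇒ two capacitors in parallel, each spanning the full gap.
C₁ = κ₁ε₀A₁/d = 1.07 × 8.85×10⁻¹² × 2.93×10⁻² / 8.43×10⁻⁵ = 3.30×10⁻⁹ F.
C₂ = κ₂ε₀A₂/d = 10.6 × 8.85×10⁻¹² × 2.13×10⁻² / 8.43×10⁻⁵ = 2.37×10⁻⁸ F.
C = C₁ + C₂ = 2.70×10⁻⁸ F.

C ≈ 27.0 nF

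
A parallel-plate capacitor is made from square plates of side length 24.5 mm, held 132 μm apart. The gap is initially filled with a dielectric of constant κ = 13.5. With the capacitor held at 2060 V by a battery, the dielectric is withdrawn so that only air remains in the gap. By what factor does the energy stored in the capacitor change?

Battery connected ⇒ V is held fixed.
C₂ = 0.0741 C₁ and U = ½CV², so U₂/U₁ = C₂/C₁ = 0.0741.

0.0741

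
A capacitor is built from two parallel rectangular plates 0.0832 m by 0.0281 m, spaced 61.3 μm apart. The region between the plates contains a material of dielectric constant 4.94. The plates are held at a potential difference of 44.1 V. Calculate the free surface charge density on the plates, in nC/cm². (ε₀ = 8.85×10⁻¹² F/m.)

A = 0.0832 × 0.0281 m² = 2.34×10⁻³ m².
C = κε₀A/d = 4.94 × 8.85×10⁻¹² × 2.34×10⁻³ / 6.13×10⁻⁵ = 1.67×10⁻⁹ F.
σ = Q/A = CV/A = 1.67×10⁻⁹ × 44.1 / 2.34×10⁻³ = 3.15×10⁻⁵ C/m².

3.15 nC/cm²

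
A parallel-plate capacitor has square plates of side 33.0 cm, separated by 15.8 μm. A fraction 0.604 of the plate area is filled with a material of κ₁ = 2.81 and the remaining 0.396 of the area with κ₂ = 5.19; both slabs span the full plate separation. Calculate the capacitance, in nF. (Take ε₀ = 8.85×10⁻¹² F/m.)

A = (33.0 cm)² = 0.109 m².
Side-by-side slabs ⇒ two capacitors in parallel, each spanning the full gap.
C₁ = κ₁ε₀A₁/d = 2.81 × 8.85×10⁻¹² × 6.58×10⁻² / 1.58×10⁻⁵ = 1.04×10⁻⁷ F.
C₂ = κ₂ε₀A₂/d = 5.19 × 8.85×10⁻¹² × 4.31×10⁻² / 1.58×10⁻⁵ = 1.25×10⁻⁷ F.
C = C₁ + C₂ = 2.29×10⁻⁷ F.

229 nF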